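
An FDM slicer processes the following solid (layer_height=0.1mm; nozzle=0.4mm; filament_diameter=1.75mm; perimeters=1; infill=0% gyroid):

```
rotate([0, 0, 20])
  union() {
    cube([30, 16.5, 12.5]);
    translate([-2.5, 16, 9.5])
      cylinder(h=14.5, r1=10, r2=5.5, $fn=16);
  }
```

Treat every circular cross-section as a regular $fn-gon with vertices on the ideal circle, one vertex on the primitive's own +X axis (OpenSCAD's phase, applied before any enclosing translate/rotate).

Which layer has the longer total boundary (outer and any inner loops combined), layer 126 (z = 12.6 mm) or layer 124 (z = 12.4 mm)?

Layer 126 (z = 12.6): the cube is not intersected at this z (z outside [0, 12.5]); the cone at (-2.5, 16): at t=0.214 of its height the radius interpolates to r₁+(r₂−r₁)t = 9.038, giving a regular 16-gon of that circumradius (perimeter = 2·16·9.038·sin(180°/16) = 56.42 mm); Taking the union: only the cone at (-2.5, 16) is present, so the union is just that shape — boundary = 56.42 mm; (whole slice rotated 20° about Z — lengths, areas and connectivity unchanged). So its perimeter = 56.42 mm. Layer 124 (z = 12.4): the cube is present — its section is the full 30×16.5 rectangle (perimeter 93.00 mm); the cone at (-2.5, 16): at t=0.200 of its height the radius interpolates to r₁+(r₂−r₁)t = 9.100, giving a regular 16-gon of that circumradius (perimeter = 2·16·9.100·sin(180°/16) = 56.81 mm); Merging all regions: the regions partially overlap (shared area 44.53 mm²), so the edge portions inside another operand are dropped and the merged outline is re-measured after clipping — boundary = 122.04 mm; (rotated 20° about Z; rotation is an isometry so areas/perimeters/island counts are preserved). So its perimeter = 122.04 mm. Layer 124 is larger (122.04 vs 56.42 mm).

layer 124 (z = 12.4 mm)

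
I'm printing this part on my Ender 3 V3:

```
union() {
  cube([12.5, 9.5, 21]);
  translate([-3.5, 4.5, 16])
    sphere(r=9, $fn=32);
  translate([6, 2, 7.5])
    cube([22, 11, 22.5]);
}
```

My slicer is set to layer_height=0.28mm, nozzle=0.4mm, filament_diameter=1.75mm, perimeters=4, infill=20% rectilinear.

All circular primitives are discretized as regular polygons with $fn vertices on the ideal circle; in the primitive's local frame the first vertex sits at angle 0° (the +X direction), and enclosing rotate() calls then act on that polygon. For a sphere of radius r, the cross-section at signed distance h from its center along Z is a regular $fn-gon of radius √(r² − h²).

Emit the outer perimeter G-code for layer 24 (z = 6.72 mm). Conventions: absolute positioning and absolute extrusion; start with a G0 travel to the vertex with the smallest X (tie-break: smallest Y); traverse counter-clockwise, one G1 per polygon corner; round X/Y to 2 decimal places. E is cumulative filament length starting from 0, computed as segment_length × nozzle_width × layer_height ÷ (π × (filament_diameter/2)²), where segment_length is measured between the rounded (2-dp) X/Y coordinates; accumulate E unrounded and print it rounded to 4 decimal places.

At z = 6.72 mm: the 12.5×9.5 cube contributes its full rectangle; the sphere at (-3.5, 4.5) does not reach this height (|z−center|=9.280 > r=9); the cube at (6, 2) is absent (z outside [7.5, 30]); Taking the union: only the 12.5×9.5 cube is present, so the union is just that shape — 1 connected region. The outline is a single polygon with 4 vertices. Extrusion per mm of travel: 0.4 × 0.28 / (π × 0.875²) = 0.046564. Accumulating E over each segment gives final E = 2.0488.

G0 X0.00 Y0.00 Z6.72
G1 X12.50 Y0.00 E0.5821
G1 X12.50 Y9.50 E1.0244
G1 X0.00 Y9.50 E1.6065
G1 X0.00 Y0.00 E2.0488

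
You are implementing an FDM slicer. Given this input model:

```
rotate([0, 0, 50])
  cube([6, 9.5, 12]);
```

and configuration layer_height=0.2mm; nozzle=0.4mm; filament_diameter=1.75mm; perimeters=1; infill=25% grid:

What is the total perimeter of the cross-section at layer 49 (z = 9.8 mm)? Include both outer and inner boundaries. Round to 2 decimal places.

At z = 9.8 mm: the 6×9.5 cube contributes its full rectangle (perimeter 31.00 mm); (whole slice rotated 50° about Z — lengths, areas and connectivity unchanged). Overall, the cross-section is a single solid region. Total boundary length (outer) = 31.00 mm.

31.00 mm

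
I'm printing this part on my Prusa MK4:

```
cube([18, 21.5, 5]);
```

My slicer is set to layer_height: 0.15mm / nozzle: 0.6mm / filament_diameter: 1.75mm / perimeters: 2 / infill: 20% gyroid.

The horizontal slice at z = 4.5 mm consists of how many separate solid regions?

1

At z = 4.5 mm: the cube is present — its section is the full 18×21.5 rectangle. The result has 1 disconnected region.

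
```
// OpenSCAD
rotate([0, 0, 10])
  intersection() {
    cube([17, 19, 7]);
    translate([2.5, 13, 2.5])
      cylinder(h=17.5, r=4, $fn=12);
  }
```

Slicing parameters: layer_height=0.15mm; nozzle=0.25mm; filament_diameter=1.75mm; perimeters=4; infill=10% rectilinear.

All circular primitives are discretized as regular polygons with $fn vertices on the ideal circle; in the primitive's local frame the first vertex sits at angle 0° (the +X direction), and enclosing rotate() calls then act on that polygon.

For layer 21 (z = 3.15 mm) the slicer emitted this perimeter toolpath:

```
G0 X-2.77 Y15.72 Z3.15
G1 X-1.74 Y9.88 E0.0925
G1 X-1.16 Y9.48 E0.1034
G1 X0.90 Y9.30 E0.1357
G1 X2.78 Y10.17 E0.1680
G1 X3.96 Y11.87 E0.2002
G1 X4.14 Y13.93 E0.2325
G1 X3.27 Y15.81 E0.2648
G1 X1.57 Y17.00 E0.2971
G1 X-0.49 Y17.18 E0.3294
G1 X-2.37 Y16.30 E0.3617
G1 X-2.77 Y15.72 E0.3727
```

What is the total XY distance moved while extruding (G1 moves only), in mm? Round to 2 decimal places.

Sum the Euclidean lengths of each G1 segment: total = 23.91 mm.

23.91 mm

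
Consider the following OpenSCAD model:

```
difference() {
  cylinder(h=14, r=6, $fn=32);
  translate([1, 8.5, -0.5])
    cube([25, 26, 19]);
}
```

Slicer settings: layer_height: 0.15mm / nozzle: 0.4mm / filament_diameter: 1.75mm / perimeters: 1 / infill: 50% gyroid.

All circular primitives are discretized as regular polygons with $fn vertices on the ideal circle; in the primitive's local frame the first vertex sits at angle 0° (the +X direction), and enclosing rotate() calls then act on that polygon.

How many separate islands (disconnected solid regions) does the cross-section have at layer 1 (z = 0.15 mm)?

1

At z = 0.15 mm: the r=6 cylinder contributes a regular 32-gon of circumradius 6; the cube at (1, 8.5) is present — its section is the full 25×26 rectangle; Subtracting the remaining from the first: starting from the r=6 cylinder, the 25×26 cube at (1, 8.5) misses the remaining region (no effect) — 1 connected region. Overall, the cross-section is a single solid region. Island count = 1.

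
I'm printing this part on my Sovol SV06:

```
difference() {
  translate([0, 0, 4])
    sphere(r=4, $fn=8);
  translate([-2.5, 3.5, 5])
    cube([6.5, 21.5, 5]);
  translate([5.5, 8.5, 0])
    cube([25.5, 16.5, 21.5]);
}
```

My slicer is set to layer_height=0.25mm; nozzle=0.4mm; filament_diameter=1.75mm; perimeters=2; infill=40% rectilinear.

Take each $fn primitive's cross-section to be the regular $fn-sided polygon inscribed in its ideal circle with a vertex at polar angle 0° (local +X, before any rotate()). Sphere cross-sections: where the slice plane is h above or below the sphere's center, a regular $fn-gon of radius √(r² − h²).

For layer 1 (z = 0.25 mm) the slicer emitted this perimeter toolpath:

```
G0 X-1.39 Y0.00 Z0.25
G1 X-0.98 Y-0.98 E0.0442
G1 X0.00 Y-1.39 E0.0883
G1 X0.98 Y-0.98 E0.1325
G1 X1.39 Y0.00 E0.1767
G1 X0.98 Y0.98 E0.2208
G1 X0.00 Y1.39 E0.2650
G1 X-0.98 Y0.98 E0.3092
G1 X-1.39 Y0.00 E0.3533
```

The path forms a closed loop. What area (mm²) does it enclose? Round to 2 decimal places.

Apply the shoelace formula to the sequence of (X, Y) vertices; enclosed area = 5.45 mm².

5.45 mm²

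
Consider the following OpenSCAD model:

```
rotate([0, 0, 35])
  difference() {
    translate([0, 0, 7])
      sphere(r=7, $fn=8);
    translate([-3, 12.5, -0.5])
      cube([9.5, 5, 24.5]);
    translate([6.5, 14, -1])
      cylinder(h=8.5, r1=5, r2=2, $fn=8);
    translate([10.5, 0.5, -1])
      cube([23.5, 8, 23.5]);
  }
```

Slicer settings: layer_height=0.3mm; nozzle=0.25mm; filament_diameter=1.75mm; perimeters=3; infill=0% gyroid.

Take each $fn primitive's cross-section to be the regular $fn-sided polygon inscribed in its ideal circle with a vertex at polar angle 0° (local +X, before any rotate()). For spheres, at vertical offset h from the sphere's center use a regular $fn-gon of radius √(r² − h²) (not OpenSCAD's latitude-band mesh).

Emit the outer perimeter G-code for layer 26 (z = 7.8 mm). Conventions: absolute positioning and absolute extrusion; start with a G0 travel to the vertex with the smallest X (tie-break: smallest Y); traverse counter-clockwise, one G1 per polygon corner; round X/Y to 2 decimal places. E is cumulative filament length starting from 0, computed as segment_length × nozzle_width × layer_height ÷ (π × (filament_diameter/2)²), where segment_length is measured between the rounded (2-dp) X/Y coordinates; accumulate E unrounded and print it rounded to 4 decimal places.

G0 X-6.85 Y1.21 Z7.80
G1 X-5.70 Y-3.99 E0.1661
G1 X-1.21 Y-6.85 E0.3321
G1 X3.99 Y-5.70 E0.4981
G1 X6.85 Y-1.21 E0.6641
G1 X5.70 Y3.99 E0.8302
G1 X1.21 Y6.85 E0.9962
G1 X-3.99 Y5.70 E1.1622
G1 X-6.85 Y1.21 E1.3282

At z = 7.8 mm: the sphere: section is a regular 8-gon, circumradius = √(r²−h²) = √(7²−0.8²) = 6.954; the cube at (-3, 12.5) (footprint 9.5×5) is included at this height; the cone at (6.5, 14) does not reach this height (z outside [-1, 7.5]); the cube at (10.5, 0.5) (footprint 23.5×8) is included at this height; After the difference (first − rest): starting from the r=7 sphere, the 9.5×5 cube at (-3, 12.5) misses the remaining region (no effect); the 23.5×8 cube at (10.5, 0.5) misses the remaining region (no effect) — 1 connected region; (rotated 35° about Z; rotation is an isometry so areas/perimeters/island counts are preserved). The outline is a single polygon with 8 vertices. Extrusion per mm of travel: 0.25 × 0.3 / (π × 0.875²) = 0.031181. Accumulating E over each segment gives final E = 1.3282.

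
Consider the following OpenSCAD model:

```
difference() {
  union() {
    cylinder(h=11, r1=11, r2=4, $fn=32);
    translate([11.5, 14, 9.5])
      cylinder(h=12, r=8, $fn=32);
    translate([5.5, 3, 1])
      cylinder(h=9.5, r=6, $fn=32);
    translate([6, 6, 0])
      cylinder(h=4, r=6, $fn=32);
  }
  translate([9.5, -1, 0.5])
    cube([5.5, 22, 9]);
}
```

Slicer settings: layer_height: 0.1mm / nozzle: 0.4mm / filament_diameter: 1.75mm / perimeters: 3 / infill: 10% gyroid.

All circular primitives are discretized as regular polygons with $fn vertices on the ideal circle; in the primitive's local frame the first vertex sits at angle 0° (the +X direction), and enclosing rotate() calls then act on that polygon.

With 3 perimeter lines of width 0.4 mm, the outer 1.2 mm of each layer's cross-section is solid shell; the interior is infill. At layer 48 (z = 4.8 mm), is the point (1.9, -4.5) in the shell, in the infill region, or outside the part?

infill

At z = 4.8 mm: the cone contributes a regular 32-gon of circumradius 7.945 (interpolated between r1=11 and r2=4 at t=0.436); the cylinder at (11.5, 14) is not intersected at this z (z outside [9.5, 21.5]); the r=6 cylinder at (5.5, 3) gives a regular 32-gon of circumradius 6 (constant along its height); the cylinder at (6, 6) is not intersected at this z (z outside [0, 4]); Combining (union): the regions partially overlap (shared area 66.03 mm²), so overlapping operands fuse into one piece — 1 connected region; the cube at (9.5, -1) (footprint 5.5×22) is included at this height; Taking the first minus the rest: starting from the result so far, the 5.5×22 cube at (9.5, -1) partially overlaps it — only the 12.09 mm² overlap (of its 121.00 mm²) is removed, clipping the outline — 1 connected region. Overall, the cross-section is a single solid region. The nearest boundary edge runs (4.41, -6.61)→(3.04, -7.34); distance from the point to it = 3.04 mm. The point is inside the cross-section and 3.04 mm from the nearest boundary — more than the 1.2 mm shell width (3 × 0.4), so it's in the infill interior.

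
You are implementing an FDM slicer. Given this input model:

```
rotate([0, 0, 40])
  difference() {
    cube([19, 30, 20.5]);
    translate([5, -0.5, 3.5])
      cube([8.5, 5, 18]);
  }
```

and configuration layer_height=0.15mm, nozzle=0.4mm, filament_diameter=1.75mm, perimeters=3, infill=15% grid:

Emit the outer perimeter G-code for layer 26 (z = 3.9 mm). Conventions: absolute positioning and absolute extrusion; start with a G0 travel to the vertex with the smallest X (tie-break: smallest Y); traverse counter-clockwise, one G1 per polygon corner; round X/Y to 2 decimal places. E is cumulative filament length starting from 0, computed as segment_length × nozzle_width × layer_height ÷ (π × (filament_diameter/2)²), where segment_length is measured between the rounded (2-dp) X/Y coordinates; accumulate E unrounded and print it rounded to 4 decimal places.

G0 X-19.28 Y22.98 Z3.90
G1 X0.00 Y0.00 E0.7483
G1 X3.83 Y3.21 E0.8729
G1 X0.94 Y6.66 E0.9852
G1 X7.45 Y12.12 E1.1971
G1 X10.34 Y8.68 E1.3092
G1 X14.55 Y12.21 E1.4463
G1 X-4.73 Y35.19 E2.1945
G1 X-19.28 Y22.98 E2.6684

At z = 3.9 mm: the cube is present — its section is the full 19×30 rectangle; the cube at (5, -0.5) is present — its section is the full 8.5×5 rectangle; Taking the first minus the rest: starting from the 19×30 cube, the 8.5×5 cube at (5, -0.5) partially overlaps it — only the 38.25 mm² overlap (of its 42.50 mm²) is removed, clipping the outline — 1 connected region; (whole slice rotated 40° about Z — lengths, areas and connectivity unchanged). The outline is a single polygon with 8 vertices. Extrusion per mm of travel: 0.4 × 0.15 / (π × 0.875²) = 0.024945. Accumulating E over each segment gives final E = 2.6684.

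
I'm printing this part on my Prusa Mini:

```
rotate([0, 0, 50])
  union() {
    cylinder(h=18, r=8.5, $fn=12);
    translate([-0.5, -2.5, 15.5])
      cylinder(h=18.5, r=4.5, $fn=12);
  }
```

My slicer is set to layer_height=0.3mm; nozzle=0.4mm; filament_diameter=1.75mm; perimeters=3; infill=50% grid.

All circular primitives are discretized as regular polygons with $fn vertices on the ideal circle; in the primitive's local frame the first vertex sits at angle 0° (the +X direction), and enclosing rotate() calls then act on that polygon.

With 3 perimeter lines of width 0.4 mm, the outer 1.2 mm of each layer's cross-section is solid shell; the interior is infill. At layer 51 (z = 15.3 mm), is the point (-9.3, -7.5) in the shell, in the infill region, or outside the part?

outside

At z = 15.3 mm: the cylinder: section is a regular 12-gon, circumradius r=8.5; the cylinder at (-0.5, -2.5) does not reach this height (z outside [15.5, 34]); Taking the union: only the r=8.5 cylinder is present, so the union is just that shape — 1 connected region; (whole slice rotated 50° about Z — lengths, areas and connectivity unchanged). Overall, the cross-section is a single solid region. Undo the 50° rotation: the query point maps to (-11.723, 2.303) in the un-rotated model frame. The nearest boundary edge runs (-7.36, 4.25)→(-8.50, 0.00); distance from the point to it = 3.71 mm. The point is not inside any of the regions above, so it lies outside the cross-section (3.71 mm from the nearest boundary).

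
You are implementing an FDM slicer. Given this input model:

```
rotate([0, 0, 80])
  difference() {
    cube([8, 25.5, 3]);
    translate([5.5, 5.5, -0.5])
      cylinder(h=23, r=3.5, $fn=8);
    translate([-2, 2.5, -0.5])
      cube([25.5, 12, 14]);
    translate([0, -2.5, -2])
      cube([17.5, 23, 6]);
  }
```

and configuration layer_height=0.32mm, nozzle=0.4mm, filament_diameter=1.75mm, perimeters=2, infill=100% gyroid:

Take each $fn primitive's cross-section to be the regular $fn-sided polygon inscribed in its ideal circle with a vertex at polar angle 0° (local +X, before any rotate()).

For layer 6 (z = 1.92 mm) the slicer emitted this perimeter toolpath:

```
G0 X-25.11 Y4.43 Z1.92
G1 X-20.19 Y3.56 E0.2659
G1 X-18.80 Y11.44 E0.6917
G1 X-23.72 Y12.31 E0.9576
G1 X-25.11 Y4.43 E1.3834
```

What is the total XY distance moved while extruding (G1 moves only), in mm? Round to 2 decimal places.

Sum the Euclidean lengths of each G1 segment: total = 26.00 mm.

26.00 mm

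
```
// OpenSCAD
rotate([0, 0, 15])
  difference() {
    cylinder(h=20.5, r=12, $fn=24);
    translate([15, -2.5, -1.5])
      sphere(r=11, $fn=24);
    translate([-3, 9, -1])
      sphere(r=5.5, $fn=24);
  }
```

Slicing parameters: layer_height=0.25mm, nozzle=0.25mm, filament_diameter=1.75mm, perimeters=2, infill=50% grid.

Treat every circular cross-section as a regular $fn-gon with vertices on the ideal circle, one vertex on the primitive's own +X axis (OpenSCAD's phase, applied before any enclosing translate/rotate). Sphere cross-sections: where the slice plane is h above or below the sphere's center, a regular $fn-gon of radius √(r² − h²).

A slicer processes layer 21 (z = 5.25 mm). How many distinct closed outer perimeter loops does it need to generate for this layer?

1

At z = 5.25 mm: the r=12 cylinder gives a regular 24-gon of circumradius 12 (constant along its height); the r=11 sphere at (15, -2.5) slices to a regular 24-gon of circumradius 8.685 (√(r²−h²) with h=6.75 from center); the sphere at (-3, 9) is absent (|z−center|=6.250 > r=5.5); Taking the first minus the rest: starting from the r=12 cylinder, the r=11 sphere at (15, -2.5) partially overlaps it — only the 49.97 mm² overlap (of its 234.30 mm²) is removed, clipping the outline — 1 connected region; (whole slice rotated 15° about Z — lengths, areas and connectivity unchanged). The result has 1 disconnected region.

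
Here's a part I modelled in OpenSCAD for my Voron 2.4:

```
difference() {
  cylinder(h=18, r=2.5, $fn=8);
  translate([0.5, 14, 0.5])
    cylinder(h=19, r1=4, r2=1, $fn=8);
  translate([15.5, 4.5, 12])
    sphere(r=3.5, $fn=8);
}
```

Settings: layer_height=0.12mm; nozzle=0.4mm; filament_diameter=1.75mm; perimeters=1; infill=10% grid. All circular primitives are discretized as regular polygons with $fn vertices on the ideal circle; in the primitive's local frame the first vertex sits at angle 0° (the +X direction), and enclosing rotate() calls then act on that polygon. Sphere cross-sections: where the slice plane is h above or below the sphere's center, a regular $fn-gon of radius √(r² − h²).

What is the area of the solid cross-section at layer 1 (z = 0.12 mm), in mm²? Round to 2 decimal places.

17.68 mm²

At z = 0.12 mm: the r=2.5 cylinder contributes a regular 8-gon of circumradius 2.5 (area = (8/2)·2.500²·sin(360°/8) = 17.68 mm²); the cone at (0.5, 14) is absent (z outside [0.5, 19.5]); the sphere at (15.5, 4.5) is absent (|z−center|=11.880 > r=3.5); Subtracting the remaining from the first: none of the subtracted shapes is present at this height, so the r=2.5 cylinder is unchanged — area = 17.68 mm². Overall, the cross-section is a single solid region. Net area = 17.68 mm².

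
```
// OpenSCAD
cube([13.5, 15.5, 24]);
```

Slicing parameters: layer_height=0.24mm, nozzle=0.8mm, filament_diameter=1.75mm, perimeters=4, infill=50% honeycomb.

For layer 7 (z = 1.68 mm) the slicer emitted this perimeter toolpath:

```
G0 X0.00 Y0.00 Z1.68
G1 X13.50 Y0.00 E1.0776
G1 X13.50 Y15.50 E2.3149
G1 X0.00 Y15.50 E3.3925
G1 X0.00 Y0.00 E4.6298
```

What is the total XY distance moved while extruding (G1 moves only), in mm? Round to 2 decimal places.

58.00 mm

Sum the Euclidean lengths of each G1 segment: total = 58.00 mm.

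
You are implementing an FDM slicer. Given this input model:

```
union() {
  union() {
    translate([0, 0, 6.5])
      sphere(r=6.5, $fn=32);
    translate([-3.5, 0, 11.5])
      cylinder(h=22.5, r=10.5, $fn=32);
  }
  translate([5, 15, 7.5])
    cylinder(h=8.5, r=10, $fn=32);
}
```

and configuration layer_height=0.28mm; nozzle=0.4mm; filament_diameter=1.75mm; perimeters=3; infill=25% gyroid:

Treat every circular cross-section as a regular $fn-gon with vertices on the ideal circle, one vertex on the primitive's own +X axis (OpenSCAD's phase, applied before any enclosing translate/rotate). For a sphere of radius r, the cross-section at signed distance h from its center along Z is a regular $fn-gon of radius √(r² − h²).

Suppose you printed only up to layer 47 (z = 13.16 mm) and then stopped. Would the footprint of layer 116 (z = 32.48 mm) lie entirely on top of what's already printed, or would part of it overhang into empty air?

Compare the two slices. At z = 13.16: the sphere is absent (|z−center|=6.660 > r=6.5); the r=10.5 cylinder at (-3.5, 0) gives a regular 32-gon of circumradius 10.5 (constant along its height) (area = (32/2)·10.500²·sin(360°/32) = 344.14 mm²); Merging all regions: only the r=10.5 cylinder at (-3.5, 0) is present, so the union is just that shape — area = 344.14 mm²; the r=10 cylinder at (5, 15) contributes a regular 32-gon of circumradius 10 (area = (32/2)·10.000²·sin(360°/32) = 312.14 mm²); Merging all regions: the regions partially overlap — summed areas 656.28 mm² minus the doubly-counted overlap 23.74 mm² gives 632.54 mm² — area = 632.54 mm². At z = 32.48: the sphere is absent (|z−center|=25.980 > r=6.5); the cylinder at (-3.5, 0): section is a regular 32-gon, circumradius r=10.5 (area = (32/2)·10.500²·sin(360°/32) = 344.14 mm²); Combining (union): only the r=10.5 cylinder at (-3.5, 0) is present, so the union is just that shape — area = 344.14 mm²; the cylinder at (5, 15) is not intersected at this z (z outside [7.5, 16]); Taking the union: only that combined region is present, so the union is just that shape — area = 344.14 mm². Checking containment: the cross-section at z = 32.48 is a subset of the cross-section at z = 13.16.

entirely on top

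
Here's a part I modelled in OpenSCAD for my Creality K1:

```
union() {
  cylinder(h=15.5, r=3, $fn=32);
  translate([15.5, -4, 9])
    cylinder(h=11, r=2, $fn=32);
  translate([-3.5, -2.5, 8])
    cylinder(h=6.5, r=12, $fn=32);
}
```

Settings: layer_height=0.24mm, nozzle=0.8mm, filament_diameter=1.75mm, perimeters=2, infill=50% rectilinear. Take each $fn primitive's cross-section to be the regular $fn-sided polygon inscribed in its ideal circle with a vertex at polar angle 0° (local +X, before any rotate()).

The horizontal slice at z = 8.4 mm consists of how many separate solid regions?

1

At z = 8.4 mm: the r=3 cylinder gives a regular 32-gon of circumradius 3 (constant along its height); the cylinder at (15.5, -4) is absent (z outside [9, 20]); the r=12 cylinder at (-3.5, -2.5) gives a regular 32-gon of circumradius 12 (constant along its height); Merging all regions: the r=3 cylinder lies entirely inside the r=12 cylinder at (-3.5, -2.5), so the union is just the r=12 cylinder at (-3.5, -2.5) — 1 connected region. The result has 1 disconnected region.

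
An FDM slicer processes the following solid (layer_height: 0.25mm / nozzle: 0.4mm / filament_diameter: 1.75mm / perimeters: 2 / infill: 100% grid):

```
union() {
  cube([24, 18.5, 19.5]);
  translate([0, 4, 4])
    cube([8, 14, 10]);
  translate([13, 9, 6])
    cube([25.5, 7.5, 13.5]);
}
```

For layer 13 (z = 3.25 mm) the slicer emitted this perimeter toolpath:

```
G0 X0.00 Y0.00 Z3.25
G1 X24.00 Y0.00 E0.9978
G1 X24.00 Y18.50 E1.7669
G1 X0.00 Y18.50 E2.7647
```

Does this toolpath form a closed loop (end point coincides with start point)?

Start point (G0): (0.00, 0.00). End point (last G1): the path does not return to the start — open.

no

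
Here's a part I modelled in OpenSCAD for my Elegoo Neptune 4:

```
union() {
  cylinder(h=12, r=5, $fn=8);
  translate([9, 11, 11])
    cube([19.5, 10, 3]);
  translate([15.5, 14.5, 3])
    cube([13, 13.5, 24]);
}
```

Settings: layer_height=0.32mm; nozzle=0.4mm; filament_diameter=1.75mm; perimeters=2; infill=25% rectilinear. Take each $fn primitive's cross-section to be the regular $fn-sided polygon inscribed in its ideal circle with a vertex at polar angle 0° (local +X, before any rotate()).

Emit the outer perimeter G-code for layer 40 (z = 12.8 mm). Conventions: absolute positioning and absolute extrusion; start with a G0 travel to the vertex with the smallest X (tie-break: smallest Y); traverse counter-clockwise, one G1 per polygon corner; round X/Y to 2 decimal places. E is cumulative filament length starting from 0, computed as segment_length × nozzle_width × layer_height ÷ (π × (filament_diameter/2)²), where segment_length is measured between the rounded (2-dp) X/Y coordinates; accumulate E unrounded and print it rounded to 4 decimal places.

G0 X9.00 Y11.00 Z12.80
G1 X28.50 Y11.00 E1.0377
G1 X28.50 Y28.00 E1.9424
G1 X15.50 Y28.00 E2.6342
G1 X15.50 Y21.00 E3.0067
G1 X9.00 Y21.00 E3.3526
G1 X9.00 Y11.00 E3.8848

At z = 12.8 mm: the cylinder is absent (z outside [0, 12]); the cube at (9, 11) (footprint 19.5×10) is included at this height; the 13×13.5 cube at (15.5, 14.5) contributes its full rectangle; Taking the union: the regions partially overlap (shared area 84.50 mm²), so overlapping operands fuse into one piece — 1 connected region. The outline is a single polygon with 6 vertices. Extrusion per mm of travel: 0.4 × 0.32 / (π × 0.875²) = 0.053216. Accumulating E over each segment gives final E = 3.8848.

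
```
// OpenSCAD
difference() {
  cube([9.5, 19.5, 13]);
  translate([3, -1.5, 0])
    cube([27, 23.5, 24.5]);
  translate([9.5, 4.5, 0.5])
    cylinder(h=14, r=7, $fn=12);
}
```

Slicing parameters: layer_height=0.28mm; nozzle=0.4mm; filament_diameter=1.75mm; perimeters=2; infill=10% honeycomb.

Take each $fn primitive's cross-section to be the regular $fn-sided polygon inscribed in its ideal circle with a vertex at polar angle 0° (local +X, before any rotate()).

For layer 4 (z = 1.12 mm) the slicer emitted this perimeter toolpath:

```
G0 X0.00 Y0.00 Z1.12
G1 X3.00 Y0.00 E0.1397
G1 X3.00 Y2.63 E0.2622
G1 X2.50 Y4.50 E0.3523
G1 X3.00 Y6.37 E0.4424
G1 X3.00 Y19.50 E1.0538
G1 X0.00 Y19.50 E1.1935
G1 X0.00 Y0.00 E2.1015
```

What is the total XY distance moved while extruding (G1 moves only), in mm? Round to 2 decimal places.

45.13 mm

Sum the Euclidean lengths of each G1 segment: total = 45.13 mm.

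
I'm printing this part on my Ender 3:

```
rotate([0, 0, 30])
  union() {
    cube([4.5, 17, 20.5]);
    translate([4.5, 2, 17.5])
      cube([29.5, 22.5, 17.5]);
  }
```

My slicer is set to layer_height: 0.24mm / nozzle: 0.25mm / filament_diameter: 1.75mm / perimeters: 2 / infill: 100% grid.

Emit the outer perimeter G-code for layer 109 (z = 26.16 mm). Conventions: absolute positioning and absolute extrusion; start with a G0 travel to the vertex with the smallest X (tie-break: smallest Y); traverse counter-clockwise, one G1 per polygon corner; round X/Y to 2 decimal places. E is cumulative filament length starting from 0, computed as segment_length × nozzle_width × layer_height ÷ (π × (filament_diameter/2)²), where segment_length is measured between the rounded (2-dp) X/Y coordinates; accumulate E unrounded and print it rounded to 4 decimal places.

G0 X-8.35 Y23.47 Z26.16
G1 X2.90 Y3.98 E0.5614
G1 X28.44 Y18.73 E1.2971
G1 X17.19 Y38.22 E1.8584
G1 X-8.35 Y23.47 E2.5941

At z = 26.16 mm: the cube is not intersected at this z (z outside [0, 20.5]); the 29.5×22.5 cube at (4.5, 2) contributes its full rectangle; Taking the union: only the 29.5×22.5 cube at (4.5, 2) is present, so the union is just that shape — 1 connected region; (rotated 30° about Z; rotation is an isometry so areas/perimeters/island counts are preserved). The outline is a single polygon with 4 vertices. Extrusion per mm of travel: 0.25 × 0.24 / (π × 0.875²) = 0.024945. Accumulating E over each segment gives final E = 2.5941.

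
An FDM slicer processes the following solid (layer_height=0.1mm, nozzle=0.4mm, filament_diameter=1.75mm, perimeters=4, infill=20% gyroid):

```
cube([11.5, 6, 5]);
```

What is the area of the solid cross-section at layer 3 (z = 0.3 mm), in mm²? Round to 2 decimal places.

69.00 mm²

At z = 0.3 mm: the cube (footprint 11.5×6) is included at this height (area 69.00 mm²). Overall, the cross-section is a single solid region. Net area = 69.00 mm².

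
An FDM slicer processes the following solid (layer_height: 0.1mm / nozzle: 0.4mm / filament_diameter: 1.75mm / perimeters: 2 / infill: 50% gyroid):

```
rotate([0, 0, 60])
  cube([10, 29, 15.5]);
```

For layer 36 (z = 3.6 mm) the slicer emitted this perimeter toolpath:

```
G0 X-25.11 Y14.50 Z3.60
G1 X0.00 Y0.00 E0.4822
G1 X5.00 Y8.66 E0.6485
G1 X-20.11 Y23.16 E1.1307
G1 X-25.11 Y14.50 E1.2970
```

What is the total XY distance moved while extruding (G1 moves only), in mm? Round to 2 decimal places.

77.99 mm

Sum the Euclidean lengths of each G1 segment: total = 77.99 mm.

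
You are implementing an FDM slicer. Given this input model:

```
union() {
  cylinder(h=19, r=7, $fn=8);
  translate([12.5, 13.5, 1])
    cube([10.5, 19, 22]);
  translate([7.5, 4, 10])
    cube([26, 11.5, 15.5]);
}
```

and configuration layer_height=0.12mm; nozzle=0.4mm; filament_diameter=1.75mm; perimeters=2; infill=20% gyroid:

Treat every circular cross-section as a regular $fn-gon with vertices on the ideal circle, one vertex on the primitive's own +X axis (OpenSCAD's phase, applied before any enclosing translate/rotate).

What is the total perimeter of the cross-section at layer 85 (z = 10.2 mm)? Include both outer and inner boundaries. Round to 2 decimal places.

151.86 mm

At z = 10.2 mm: the r=7 cylinder contributes a regular 8-gon of circumradius 7 (perimeter = 2·8·7.000·sin(180°/8) = 42.86 mm); the 10.5×19 cube at (12.5, 13.5) contributes its full rectangle (perimeter 59.00 mm); the 26×11.5 cube at (7.5, 4) contributes its full rectangle (perimeter 75.00 mm); Merging all regions: the regions partially overlap (shared area 21.00 mm²), so the edge portions inside another operand are dropped and the merged outline is re-measured after clipping — boundary = 151.86 mm. Overall, the cross-section has 2 separate islands. Total boundary length (outer) = 151.86 mm.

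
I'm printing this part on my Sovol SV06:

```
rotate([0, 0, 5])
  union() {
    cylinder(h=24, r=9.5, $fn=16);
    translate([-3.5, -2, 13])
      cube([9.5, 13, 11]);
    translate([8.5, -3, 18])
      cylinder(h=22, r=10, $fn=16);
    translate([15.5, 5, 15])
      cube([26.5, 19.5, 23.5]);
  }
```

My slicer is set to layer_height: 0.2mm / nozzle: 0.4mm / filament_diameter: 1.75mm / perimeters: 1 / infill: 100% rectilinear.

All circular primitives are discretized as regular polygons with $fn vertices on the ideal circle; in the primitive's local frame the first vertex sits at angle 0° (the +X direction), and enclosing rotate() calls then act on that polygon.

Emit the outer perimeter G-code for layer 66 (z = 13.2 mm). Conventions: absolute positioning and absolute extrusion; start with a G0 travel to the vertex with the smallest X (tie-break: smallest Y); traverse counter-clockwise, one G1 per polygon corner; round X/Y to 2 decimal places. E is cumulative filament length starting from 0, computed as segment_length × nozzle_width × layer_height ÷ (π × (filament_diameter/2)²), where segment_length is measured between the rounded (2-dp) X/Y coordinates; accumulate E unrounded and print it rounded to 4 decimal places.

At z = 13.2 mm: the r=9.5 cylinder contributes a regular 16-gon of circumradius 9.5; the cube at (-3.5, -2) (footprint 9.5×13) is included at this height; the cylinder at (8.5, -3) does not reach this height (z outside [18, 40]); the cube at (15.5, 5) is absent (z outside [15, 38.5]); Taking the union: the regions partially overlap (shared area 103.14 mm²), so overlapping operands fuse into one piece — 1 connected region; (whole slice rotated 5° about Z — lengths, areas and connectivity unchanged). The outline is a single polygon with 18 vertices. Extrusion per mm of travel: 0.4 × 0.2 / (π × 0.875²) = 0.033260. Accumulating E over each segment gives final E = 2.1520.

G0 X-9.46 Y-0.83 Z13.20
G1 X-8.43 Y-4.39 E0.1233
G1 X-6.11 Y-7.28 E0.2465
G1 X-2.86 Y-9.06 E0.3698
G1 X0.83 Y-9.46 E0.4932
G1 X4.39 Y-8.43 E0.6165
G1 X7.28 Y-6.11 E0.7397
G1 X9.06 Y-2.86 E0.8630
G1 X9.46 Y0.83 E0.9864
G1 X8.43 Y4.39 E1.1097
G1 X6.11 Y7.28 E1.2330
G1 X5.35 Y7.69 E1.2617
G1 X5.02 Y11.48 E1.3882
G1 X-4.45 Y10.65 E1.7044
G1 X-4.25 Y8.47 E1.7772
G1 X-4.39 Y8.43 E1.7821
G1 X-7.28 Y6.11 E1.9053
G1 X-9.06 Y2.86 E2.0286
G1 X-9.46 Y-0.83 E2.1520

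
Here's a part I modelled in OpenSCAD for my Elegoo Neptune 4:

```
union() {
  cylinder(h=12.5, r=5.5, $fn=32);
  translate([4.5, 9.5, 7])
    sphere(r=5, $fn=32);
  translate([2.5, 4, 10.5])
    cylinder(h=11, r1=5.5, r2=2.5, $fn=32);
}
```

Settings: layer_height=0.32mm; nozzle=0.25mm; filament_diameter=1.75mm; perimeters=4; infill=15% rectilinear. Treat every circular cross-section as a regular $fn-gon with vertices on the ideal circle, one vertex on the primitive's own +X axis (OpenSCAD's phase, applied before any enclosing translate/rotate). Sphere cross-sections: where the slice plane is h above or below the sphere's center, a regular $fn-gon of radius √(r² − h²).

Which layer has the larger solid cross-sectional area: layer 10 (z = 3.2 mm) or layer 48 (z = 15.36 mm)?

Layer 10 (z = 3.2): the cylinder: section is a regular 32-gon, circumradius r=5.5 (area = (32/2)·5.500²·sin(360°/32) = 94.42 mm²); the sphere at (4.5, 9.5): section is a regular 32-gon, circumradius = √(r²−h²) = √(5²−3.8²) = 3.250 (area = (32/2)·3.250²·sin(360°/32) = 32.96 mm²); the cone at (2.5, 4) does not reach this height (z outside [10.5, 21.5]); Combining (union): the 2 present regions are separate (no shared area or edge), so areas and boundary lengths simply add and each stays a separate island — area = 127.39 mm². So its area = 127.39 mm². Layer 48 (z = 15.36): the cylinder is not intersected at this z (z outside [0, 12.5]); the sphere at (4.5, 9.5) is not intersected at this z (|z−center|=8.360 > r=5); the cone at (2.5, 4) (r1=5.5→r2=2.5) has section circumradius 4.175 here — a regular 32-gon (area = (32/2)·4.175²·sin(360°/32) = 54.40 mm²); Merging all regions: only the cone at (2.5, 4) is present, so the union is just that shape — area = 54.40 mm². So its area = 54.40 mm². Layer 10 is larger (127.39 vs 54.40 mm²).

layer 10 (z = 3.2 mm)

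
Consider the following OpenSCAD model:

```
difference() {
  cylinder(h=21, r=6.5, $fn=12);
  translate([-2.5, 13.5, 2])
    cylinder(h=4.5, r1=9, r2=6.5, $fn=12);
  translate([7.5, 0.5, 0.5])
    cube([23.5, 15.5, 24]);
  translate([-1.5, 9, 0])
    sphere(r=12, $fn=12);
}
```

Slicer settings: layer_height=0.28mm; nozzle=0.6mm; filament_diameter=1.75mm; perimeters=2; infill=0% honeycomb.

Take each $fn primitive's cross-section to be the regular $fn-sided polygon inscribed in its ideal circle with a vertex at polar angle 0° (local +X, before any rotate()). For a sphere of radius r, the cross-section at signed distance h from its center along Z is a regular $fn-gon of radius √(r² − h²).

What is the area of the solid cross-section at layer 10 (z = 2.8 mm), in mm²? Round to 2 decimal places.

42.46 mm²

At z = 2.8 mm: the r=6.5 cylinder gives a regular 12-gon of circumradius 6.5 (constant along its height) (area = (12/2)·6.500²·sin(360°/12) = 126.75 mm²); the cone at (-2.5, 13.5) contributes a regular 12-gon of circumradius 8.556 (interpolated between r1=9 and r2=6.5 at t=0.178) (area = (12/2)·8.556²·sin(360°/12) = 219.59 mm²); the 23.5×15.5 cube at (7.5, 0.5) contributes its full rectangle (area 364.25 mm²); the sphere at (-1.5, 9): section is a regular 12-gon, circumradius = √(r²−h²) = √(12²−2.8²) = 11.669 (area = (12/2)·11.669²·sin(360°/12) = 408.48 mm²); Subtracting the remaining from the first: starting from the r=6.5 cylinder (126.75 mm²), the cone at (-2.5, 13.5) partially overlaps it — only the 3.55 mm² overlap (of its 219.59 mm²) is removed, clipping the outline; the 23.5×15.5 cube at (7.5, 0.5) misses the remaining region (no effect); the r=12 sphere at (-1.5, 9) partially overlaps it — only the 80.74 mm² overlap (of its 408.48 mm²) is removed, clipping the outline — area = 42.46 mm². Overall, the cross-section is a single solid region. Net area = 42.46 mm².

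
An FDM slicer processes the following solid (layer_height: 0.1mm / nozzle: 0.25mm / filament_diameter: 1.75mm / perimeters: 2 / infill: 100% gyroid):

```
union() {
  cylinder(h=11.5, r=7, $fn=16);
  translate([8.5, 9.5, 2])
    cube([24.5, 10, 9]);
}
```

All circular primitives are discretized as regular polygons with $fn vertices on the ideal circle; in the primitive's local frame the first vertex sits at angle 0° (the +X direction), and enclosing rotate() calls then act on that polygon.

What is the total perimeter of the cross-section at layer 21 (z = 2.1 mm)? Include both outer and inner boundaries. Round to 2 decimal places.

112.70 mm

At z = 2.1 mm: the cylinder: section is a regular 16-gon, circumradius r=7 (perimeter = 2·16·7.000·sin(180°/16) = 43.70 mm); the cube at (8.5, 9.5) (footprint 24.5×10) is included at this height (perimeter 69.00 mm); Taking the union: the 2 present regions are separate (no shared area or edge), so areas and boundary lengths simply add and each stays a separate island — boundary = 112.70 mm. Overall, the cross-section has 2 separate islands. Total boundary length (outer) = 112.70 mm.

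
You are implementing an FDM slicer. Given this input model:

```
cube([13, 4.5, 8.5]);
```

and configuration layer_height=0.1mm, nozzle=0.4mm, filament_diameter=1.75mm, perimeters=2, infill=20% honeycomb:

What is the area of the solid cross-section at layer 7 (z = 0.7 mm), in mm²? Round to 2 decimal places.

At z = 0.7 mm: the cube (footprint 13×4.5) is included at this height (area 58.50 mm²). Overall, the cross-section is a single solid region. Net area = 58.50 mm².

58.50 mm²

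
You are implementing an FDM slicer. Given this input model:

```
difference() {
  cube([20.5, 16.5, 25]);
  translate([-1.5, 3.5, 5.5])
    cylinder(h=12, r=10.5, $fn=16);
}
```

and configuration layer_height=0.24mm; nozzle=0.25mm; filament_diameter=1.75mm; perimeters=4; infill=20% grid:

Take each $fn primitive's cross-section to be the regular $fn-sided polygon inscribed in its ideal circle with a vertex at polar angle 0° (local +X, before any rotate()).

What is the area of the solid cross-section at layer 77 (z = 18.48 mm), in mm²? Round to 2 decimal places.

338.25 mm²

At z = 18.48 mm: the 20.5×16.5 cube contributes its full rectangle (area 338.25 mm²); the cylinder at (-1.5, 3.5) does not reach this height (z outside [5.5, 17.5]); Taking the first minus the rest: none of the subtracted shapes is present at this height, so the 20.5×16.5 cube is unchanged — area = 338.25 mm². Overall, the cross-section is a single solid region. Net area = 338.25 mm².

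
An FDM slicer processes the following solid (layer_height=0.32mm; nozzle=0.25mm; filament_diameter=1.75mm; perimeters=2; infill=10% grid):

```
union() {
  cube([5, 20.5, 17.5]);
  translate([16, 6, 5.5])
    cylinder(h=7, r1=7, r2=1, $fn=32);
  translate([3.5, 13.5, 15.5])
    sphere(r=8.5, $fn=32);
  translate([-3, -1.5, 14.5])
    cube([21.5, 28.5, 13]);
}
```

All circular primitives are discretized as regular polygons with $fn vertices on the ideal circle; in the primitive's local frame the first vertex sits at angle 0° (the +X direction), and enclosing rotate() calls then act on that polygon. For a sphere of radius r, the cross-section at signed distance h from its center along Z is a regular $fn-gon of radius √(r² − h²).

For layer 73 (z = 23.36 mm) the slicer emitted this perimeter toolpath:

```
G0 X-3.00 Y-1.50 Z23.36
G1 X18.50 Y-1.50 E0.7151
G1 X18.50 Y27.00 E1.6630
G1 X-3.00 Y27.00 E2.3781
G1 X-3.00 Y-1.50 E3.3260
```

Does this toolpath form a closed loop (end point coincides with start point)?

Start point (G0): (-3.00, -1.50). End point (last G1): the path returns to the start — closed.

yes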